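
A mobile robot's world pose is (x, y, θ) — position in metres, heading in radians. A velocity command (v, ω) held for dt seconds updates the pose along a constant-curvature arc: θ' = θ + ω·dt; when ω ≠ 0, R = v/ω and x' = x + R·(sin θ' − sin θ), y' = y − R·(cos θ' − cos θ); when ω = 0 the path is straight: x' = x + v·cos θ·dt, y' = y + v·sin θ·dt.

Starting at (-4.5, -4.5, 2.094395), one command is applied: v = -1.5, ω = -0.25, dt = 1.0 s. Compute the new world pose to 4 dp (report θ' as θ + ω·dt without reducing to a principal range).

(-3.9193, -5.8788, 1.8444)

θ' = 2.0944 + -0.25·1.0 = 1.8444
R = v/ω = -1.5/-0.25 = 6.0000
x' = -4.5 + 6.0000·(sin 1.8444 − sin 2.0944) = -3.9193
y' = -4.5 − 6.0000·(cos 1.8444 − cos 2.0944) = -5.8788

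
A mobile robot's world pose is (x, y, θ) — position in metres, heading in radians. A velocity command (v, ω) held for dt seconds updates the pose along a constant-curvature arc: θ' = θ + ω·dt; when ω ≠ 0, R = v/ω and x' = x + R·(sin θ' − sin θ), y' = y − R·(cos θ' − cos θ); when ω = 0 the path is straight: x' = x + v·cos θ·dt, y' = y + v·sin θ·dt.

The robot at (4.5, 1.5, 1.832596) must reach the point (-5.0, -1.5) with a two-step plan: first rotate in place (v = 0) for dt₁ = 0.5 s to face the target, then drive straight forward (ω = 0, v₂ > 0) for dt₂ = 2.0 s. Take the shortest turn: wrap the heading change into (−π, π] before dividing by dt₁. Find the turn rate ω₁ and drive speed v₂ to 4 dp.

heading to target = atan2(-1.5−1.5, -5−4.5) = -2.8357
Δθ = wrap(-2.8357 − 1.8326) = 1.6149; ω₁ = Δθ/dt₁ = 3.2298
distance = √((-5−4.5)² + (-1.5−1.5)²) = 9.9624; v₂ = distance/dt₂ = 4.9812

ω₁ = 3.2298, v₂ = 4.9812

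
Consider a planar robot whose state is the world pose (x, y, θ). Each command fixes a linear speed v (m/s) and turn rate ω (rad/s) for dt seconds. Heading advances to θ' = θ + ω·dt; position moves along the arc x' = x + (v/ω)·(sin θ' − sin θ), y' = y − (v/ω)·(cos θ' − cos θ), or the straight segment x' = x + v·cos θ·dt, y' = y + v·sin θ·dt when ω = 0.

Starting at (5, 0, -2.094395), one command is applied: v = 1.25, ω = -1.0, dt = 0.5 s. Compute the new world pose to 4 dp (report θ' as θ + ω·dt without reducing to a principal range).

(4.5678, -0.4425, -2.5944)

θ' = -2.0944 + -1.0·0.5 = -2.5944
R = v/ω = 1.25/-1.0 = -1.2500
x' = 5 + -1.2500·(sin -2.5944 − sin -2.0944) = 4.5678
y' = 0 − -1.2500·(cos -2.5944 − cos -2.0944) = -0.4425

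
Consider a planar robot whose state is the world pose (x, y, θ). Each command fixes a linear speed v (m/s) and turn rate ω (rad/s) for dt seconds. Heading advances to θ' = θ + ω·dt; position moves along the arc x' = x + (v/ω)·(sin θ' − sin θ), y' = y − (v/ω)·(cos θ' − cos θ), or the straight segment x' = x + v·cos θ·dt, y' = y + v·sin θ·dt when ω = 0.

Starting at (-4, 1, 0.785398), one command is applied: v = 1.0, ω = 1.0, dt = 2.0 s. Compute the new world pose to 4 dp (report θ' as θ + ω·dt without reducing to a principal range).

θ' = 0.7854 + 1.0·2.0 = 2.7854
R = v/ω = 1.0/1.0 = 1.0000
x' = -4 + 1.0000·(sin 2.7854 − sin 0.7854) = -4.3584
y' = 1 − 1.0000·(cos 2.7854 − cos 0.7854) = 2.6443

(-4.3584, 2.6443, 2.7854)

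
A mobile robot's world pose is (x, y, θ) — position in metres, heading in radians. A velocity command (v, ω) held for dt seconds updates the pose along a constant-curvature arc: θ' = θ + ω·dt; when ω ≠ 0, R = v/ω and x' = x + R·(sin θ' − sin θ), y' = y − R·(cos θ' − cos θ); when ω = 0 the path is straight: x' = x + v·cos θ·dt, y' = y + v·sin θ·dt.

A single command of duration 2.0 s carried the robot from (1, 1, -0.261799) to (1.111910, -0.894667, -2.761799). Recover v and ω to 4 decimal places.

v = 1.2500, ω = -1.2500

Δθ = -2.761799 − -0.261799 = -2.500000
ω = Δθ/dt = -2.500000/2.0 = -1.2500
R = −Δy/(cos θ' − cos θ) = -1.0000
v = R·ω = -1.0000·-1.2500 = 1.2500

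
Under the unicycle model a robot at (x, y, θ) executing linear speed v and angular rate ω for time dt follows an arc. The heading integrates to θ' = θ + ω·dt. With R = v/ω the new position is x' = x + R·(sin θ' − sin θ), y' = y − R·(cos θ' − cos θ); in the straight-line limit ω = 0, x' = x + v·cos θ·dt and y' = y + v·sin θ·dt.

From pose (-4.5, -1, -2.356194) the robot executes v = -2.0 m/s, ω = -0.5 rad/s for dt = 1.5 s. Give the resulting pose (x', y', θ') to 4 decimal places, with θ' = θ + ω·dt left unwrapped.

θ' = -2.3562 + -0.5·1.5 = -3.1062
R = v/ω = -2.0/-0.5 = 4.0000
x' = -4.5 + 4.0000·(sin -3.1062 − sin -2.3562) = -1.8131
y' = -1 − 4.0000·(cos -3.1062 − cos -2.3562) = 0.1691

(-1.8131, 0.1691, -3.1062)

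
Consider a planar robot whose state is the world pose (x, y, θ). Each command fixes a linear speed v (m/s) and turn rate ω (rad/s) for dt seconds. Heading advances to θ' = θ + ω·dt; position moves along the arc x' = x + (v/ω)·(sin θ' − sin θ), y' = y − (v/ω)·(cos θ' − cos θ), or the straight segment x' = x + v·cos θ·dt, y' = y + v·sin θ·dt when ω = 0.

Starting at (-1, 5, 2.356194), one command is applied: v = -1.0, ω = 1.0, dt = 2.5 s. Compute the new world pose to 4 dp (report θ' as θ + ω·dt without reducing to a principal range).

(0.6968, 5.8504, 4.8562)

θ' = 2.3562 + 1.0·2.5 = 4.8562
R = v/ω = -1.0/1.0 = -1.0000
x' = -1 + -1.0000·(sin 4.8562 − sin 2.3562) = 0.6968
y' = 5 − -1.0000·(cos 4.8562 − cos 2.3562) = 5.8504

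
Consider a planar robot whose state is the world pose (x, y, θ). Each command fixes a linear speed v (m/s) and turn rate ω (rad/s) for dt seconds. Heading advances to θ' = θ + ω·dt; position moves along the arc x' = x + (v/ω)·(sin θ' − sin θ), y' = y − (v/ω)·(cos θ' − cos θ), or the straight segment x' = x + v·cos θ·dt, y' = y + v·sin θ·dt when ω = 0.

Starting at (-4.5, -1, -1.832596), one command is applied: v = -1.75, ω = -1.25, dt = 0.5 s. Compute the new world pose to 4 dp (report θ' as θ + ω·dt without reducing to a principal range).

(-4.0324, -0.2773, -2.4576)

θ' = -1.8326 + -1.25·0.5 = -2.4576
R = v/ω = -1.75/-1.25 = 1.4000
x' = -4.5 + 1.4000·(sin -2.4576 − sin -1.8326) = -4.0324
y' = -1 − 1.4000·(cos -2.4576 − cos -1.8326) = -0.2773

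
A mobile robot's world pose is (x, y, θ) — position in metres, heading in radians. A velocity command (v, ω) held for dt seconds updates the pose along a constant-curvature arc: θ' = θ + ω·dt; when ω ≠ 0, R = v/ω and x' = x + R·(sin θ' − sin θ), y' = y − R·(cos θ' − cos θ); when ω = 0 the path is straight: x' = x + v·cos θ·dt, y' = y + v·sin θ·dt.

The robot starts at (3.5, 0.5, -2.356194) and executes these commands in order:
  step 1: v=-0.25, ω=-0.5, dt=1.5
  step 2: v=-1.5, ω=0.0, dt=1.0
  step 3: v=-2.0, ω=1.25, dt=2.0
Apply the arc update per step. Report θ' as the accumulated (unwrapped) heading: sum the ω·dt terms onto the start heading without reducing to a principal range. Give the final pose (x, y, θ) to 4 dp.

step 1: θ'=-3.1062 (R=0.5000) → pose (3.8359, 0.6461, -3.1062)
step 2: θ'=-3.1062 (straight) → pose (5.3349, 0.6992, -3.1062)
step 3: θ'=-0.6062 (R=-1.6000) → pose (6.1899, 3.6131, -0.6062)

(6.1899, 3.6131, -0.6062)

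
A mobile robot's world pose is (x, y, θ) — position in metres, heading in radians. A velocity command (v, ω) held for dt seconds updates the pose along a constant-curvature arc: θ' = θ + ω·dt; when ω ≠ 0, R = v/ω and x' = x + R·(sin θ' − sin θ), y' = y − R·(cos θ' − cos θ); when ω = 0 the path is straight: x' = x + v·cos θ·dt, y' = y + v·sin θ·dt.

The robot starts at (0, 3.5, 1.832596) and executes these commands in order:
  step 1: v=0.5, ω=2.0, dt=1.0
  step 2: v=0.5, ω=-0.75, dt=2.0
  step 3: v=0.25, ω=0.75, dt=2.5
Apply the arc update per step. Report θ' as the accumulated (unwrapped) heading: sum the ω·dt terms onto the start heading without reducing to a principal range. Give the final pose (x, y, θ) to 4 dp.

step 1: θ'=3.8326 (R=0.2500) → pose (-0.4008, 3.6279, 3.8326)
step 2: θ'=2.3326 (R=-0.6667) → pose (-1.3081, 3.6815, 2.3326)
step 3: θ'=4.2076 (R=0.3333) → pose (-1.8410, 3.6127, 4.2076)

(-1.8410, 3.6127, 4.2076)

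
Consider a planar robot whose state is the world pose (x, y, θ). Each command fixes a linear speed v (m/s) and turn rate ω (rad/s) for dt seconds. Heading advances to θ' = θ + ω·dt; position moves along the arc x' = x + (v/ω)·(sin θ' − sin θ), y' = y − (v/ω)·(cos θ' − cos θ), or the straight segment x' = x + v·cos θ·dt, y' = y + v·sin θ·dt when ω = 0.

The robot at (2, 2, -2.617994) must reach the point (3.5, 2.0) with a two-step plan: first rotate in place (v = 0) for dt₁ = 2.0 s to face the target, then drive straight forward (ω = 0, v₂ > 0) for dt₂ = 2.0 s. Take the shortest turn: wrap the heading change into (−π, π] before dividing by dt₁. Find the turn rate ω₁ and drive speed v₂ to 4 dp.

ω₁ = 1.3090, v₂ = 0.7500

heading to target = atan2(2−2, 3.5−2) = 0.0000
Δθ = wrap(0.0000 − -2.6180) = 2.6180; ω₁ = Δθ/dt₁ = 1.3090
distance = √((3.5−2)² + (2−2)²) = 1.5000; v₂ = distance/dt₂ = 0.7500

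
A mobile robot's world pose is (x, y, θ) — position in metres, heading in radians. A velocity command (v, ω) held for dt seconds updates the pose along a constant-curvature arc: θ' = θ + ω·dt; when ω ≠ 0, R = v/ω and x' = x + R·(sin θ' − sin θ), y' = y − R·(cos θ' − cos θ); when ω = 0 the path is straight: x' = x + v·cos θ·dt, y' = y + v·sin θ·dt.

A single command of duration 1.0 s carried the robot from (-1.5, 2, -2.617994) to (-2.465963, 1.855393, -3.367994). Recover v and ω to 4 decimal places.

Δθ = -3.367994 − -2.617994 = -0.750000
ω = Δθ/dt = -0.750000/1.0 = -0.7500
R = Δx/(sin θ' − sin θ) = -1.3333
v = R·ω = -1.3333·-0.7500 = 1.0000

v = 1.0000, ω = -0.7500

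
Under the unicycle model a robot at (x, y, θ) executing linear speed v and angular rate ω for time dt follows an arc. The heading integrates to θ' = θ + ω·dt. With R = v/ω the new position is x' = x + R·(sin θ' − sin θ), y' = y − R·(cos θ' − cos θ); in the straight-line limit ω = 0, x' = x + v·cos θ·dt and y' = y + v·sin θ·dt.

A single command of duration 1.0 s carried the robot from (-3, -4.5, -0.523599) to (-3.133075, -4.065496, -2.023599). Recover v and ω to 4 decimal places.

Δθ = -2.023599 − -0.523599 = -1.500000
ω = Δθ/dt = -1.500000/1.0 = -1.5000
R = −Δy/(cos θ' − cos θ) = 0.3333
v = R·ω = 0.3333·-1.5000 = -0.5000

v = -0.5000, ω = -1.5000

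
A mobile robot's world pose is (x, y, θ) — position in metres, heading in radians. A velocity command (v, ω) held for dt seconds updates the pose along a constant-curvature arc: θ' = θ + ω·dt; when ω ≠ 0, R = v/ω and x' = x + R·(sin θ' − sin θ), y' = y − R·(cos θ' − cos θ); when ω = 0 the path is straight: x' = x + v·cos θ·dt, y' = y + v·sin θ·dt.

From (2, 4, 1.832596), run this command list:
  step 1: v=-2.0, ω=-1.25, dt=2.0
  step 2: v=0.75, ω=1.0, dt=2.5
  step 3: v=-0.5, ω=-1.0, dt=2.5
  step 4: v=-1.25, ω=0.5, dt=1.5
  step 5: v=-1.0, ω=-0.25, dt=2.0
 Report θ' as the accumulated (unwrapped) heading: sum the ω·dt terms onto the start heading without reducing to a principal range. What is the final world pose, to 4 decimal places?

(-3.8448, 3.4479, -0.4174)

step 1: θ'=-0.6674 (R=1.6000) → pose (-0.5358, 2.3292, -0.6674)
step 2: θ'=1.8326 (R=0.7500) → pose (0.6529, 3.1124, 1.8326)
step 3: θ'=-0.6674 (R=0.5000) → pose (-0.1396, 2.5903, -0.6674)
step 4: θ'=0.0826 (R=-2.5000) → pose (-1.8932, 3.1182, 0.0826)
step 5: θ'=-0.4174 (R=4.0000) → pose (-3.8448, 3.4479, -0.4174)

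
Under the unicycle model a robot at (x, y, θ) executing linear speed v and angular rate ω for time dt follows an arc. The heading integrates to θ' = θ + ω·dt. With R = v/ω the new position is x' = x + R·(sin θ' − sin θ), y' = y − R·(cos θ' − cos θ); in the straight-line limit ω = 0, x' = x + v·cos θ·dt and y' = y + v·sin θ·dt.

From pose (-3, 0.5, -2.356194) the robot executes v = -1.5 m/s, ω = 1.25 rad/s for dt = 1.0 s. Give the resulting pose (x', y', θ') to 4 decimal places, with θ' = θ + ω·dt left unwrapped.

θ' = -2.3562 + 1.25·1.0 = -1.1062
R = v/ω = -1.5/1.25 = -1.2000
x' = -3 + -1.2000·(sin -1.1062 − sin -2.3562) = -2.7757
y' = 0.5 − -1.2000·(cos -1.1062 − cos -2.3562) = 1.8862

(-2.7757, 1.8862, -1.1062)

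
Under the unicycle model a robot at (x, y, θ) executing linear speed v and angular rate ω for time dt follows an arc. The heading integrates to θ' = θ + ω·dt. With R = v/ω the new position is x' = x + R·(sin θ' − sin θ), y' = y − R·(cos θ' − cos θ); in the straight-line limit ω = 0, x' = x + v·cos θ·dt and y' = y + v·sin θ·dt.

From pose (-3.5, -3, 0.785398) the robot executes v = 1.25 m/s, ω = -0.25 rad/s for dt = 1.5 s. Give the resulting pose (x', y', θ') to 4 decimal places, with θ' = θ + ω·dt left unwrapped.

θ' = 0.7854 + -0.25·1.5 = 0.4104
R = v/ω = 1.25/-0.25 = -5.0000
x' = -3.5 + -5.0000·(sin 0.4104 − sin 0.7854) = -1.9593
y' = -3 − -5.0000·(cos 0.4104 − cos 0.7854) = -1.9507

(-1.9593, -1.9507, 0.4104)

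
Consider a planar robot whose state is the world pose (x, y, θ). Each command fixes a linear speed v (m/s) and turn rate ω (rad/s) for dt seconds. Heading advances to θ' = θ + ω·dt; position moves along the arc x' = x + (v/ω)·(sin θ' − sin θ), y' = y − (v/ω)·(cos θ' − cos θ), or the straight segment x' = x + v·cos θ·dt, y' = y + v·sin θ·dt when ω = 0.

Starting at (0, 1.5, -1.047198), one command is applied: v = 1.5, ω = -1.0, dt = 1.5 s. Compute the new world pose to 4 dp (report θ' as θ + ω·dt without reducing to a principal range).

(-0.4590, -0.4927, -2.5472)

θ' = -1.0472 + -1.0·1.5 = -2.5472
R = v/ω = 1.5/-1.0 = -1.5000
x' = 0 + -1.5000·(sin -2.5472 − sin -1.0472) = -0.4590
y' = 1.5 − -1.5000·(cos -2.5472 − cos -1.0472) = -0.4927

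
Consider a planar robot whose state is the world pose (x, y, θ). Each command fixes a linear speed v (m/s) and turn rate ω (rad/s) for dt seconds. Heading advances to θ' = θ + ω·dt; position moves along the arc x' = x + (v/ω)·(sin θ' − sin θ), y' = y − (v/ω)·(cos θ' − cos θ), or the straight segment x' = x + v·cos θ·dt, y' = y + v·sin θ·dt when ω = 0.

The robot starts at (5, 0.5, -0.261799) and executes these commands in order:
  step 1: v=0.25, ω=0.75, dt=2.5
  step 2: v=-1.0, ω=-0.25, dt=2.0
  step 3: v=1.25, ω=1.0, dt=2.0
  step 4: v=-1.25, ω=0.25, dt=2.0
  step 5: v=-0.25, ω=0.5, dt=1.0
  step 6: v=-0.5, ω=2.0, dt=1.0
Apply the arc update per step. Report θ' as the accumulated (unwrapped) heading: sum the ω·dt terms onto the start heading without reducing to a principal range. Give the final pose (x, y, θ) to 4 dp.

(6.3606, 1.7957, 6.1132)

step 1: θ'=1.6132 (R=0.3333) → pose (5.4193, 0.8361, 1.6132)
step 2: θ'=1.1132 (R=4.0000) → pose (5.0114, -1.1006, 1.1132)
step 3: θ'=3.1132 (R=1.2500) → pose (3.9255, 0.7011, 3.1132)
step 4: θ'=3.6132 (R=-5.0000) → pose (6.3390, 1.2449, 3.6132)
step 5: θ'=4.1132 (R=-0.5000) → pose (6.5247, 1.4083, 4.1132)
step 6: θ'=6.1132 (R=-0.2500) → pose (6.3606, 1.7957, 6.1132)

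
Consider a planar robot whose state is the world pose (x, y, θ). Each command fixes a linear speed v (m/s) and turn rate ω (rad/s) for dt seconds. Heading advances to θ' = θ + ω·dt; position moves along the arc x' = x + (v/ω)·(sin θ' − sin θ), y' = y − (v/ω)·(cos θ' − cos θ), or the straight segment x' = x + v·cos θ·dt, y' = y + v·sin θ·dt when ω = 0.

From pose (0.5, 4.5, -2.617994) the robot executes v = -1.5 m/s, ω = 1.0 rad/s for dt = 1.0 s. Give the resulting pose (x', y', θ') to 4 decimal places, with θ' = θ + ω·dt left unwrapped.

(1.2483, 5.7283, -1.6180)

θ' = -2.6180 + 1.0·1.0 = -1.6180
R = v/ω = -1.5/1.0 = -1.5000
x' = 0.5 + -1.5000·(sin -1.6180 − sin -2.6180) = 1.2483
y' = 4.5 − -1.5000·(cos -1.6180 − cos -2.6180) = 5.7283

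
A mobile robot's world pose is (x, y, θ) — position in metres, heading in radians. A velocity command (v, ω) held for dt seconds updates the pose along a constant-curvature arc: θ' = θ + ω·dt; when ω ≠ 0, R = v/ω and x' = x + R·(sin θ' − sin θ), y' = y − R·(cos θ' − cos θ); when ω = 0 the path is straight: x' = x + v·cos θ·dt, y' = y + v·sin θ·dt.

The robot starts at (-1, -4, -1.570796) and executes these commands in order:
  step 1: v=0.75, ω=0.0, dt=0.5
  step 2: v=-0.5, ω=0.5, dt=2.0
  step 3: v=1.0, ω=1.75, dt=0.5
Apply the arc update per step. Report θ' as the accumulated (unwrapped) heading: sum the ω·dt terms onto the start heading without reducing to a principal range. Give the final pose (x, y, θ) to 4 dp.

step 1: θ'=-1.5708 (straight) → pose (-1.0000, -4.3750, -1.5708)
step 2: θ'=-0.5708 (R=-1.0000) → pose (-1.4597, -3.5335, -0.5708)
step 3: θ'=0.3042 (R=0.5714) → pose (-0.9798, -3.5979, 0.3042)

(-0.9798, -3.5979, 0.3042)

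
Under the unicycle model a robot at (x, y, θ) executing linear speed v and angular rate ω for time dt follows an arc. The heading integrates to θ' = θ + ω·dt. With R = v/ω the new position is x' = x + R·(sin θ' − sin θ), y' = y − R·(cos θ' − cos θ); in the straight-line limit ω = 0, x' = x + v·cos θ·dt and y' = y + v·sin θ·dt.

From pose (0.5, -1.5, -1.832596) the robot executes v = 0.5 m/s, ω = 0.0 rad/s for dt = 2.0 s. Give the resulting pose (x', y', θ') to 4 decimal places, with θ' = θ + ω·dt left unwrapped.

(0.2412, -2.4659, -1.8326)

θ' = -1.8326 + 0.0·2.0 = -1.8326
ω = 0 → straight: x' = 0.5 + 0.5·cos(-1.8326)·2.0 = 0.2412
y' = -1.5 + 0.5·sin(-1.8326)·2.0 = -2.4659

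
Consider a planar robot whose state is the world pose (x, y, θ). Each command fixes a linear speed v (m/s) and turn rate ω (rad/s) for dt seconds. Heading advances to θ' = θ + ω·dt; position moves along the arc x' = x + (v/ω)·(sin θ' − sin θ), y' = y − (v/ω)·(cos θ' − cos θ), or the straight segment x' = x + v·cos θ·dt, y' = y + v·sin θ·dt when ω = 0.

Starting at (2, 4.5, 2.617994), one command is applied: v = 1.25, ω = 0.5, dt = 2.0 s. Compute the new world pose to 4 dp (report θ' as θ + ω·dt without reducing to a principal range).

θ' = 2.6180 + 0.5·2.0 = 3.6180
R = v/ω = 1.25/0.5 = 2.5000
x' = 2 + 2.5000·(sin 3.6180 − sin 2.6180) = -0.3965
y' = 4.5 − 2.5000·(cos 3.6180 − cos 2.6180) = 4.5566

(-0.3965, 4.5566, 3.6180)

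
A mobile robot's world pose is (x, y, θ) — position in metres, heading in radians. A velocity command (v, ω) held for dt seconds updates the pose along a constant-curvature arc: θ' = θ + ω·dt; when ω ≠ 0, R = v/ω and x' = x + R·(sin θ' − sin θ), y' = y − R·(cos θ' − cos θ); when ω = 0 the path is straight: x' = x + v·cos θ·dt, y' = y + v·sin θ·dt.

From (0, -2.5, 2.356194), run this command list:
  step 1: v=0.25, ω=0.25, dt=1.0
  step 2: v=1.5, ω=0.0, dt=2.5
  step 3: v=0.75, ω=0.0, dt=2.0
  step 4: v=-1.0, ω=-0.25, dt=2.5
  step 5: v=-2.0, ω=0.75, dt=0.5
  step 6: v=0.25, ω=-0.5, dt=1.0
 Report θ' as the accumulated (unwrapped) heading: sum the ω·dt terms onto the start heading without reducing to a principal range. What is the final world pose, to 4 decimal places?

(-2.6518, -2.1218, 1.8562)

step 1: θ'=2.6062 (R=1.0000) → pose (-0.1969, -2.3470, 2.6062)
step 2: θ'=2.6062 (straight) → pose (-3.4222, -0.4339, 2.6062)
step 3: θ'=2.6062 (straight) → pose (-4.7123, 0.3314, 2.6062)
step 4: θ'=1.9812 (R=4.0000) → pose (-3.0852, -1.5129, 1.9812)
step 5: θ'=2.3562 (R=-2.6667) → pose (-2.5255, -2.3346, 2.3562)
step 6: θ'=1.8562 (R=-0.5000) → pose (-2.6518, -2.1218, 1.8562)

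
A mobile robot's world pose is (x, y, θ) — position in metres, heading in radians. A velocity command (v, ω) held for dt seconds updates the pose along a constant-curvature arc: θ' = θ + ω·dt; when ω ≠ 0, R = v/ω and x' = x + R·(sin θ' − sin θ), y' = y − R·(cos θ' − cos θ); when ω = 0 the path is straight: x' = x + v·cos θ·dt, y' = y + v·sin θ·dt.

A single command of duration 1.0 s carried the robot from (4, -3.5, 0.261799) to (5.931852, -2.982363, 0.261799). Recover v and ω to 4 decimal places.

Δθ = 0.261799 − 0.261799 = 0.000000
ω = Δθ/dt = 0.000000/1.0 = 0.0000
ω = 0 → v = (Δx·cos θ + Δy·sin θ)/dt = 2.0000

v = 2.0000, ω = 0.0000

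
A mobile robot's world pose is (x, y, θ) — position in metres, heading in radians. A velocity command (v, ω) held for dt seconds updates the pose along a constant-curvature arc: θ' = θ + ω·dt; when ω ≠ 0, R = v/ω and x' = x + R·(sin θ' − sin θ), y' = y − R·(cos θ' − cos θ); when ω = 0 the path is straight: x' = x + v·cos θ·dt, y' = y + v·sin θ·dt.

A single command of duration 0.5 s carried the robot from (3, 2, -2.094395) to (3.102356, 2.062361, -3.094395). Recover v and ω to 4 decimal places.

v = -0.2500, ω = -2.0000

Δθ = -3.094395 − -2.094395 = -1.000000
ω = Δθ/dt = -1.000000/0.5 = -2.0000
R = Δx/(sin θ' − sin θ) = 0.1250
v = R·ω = 0.1250·-2.0000 = -0.2500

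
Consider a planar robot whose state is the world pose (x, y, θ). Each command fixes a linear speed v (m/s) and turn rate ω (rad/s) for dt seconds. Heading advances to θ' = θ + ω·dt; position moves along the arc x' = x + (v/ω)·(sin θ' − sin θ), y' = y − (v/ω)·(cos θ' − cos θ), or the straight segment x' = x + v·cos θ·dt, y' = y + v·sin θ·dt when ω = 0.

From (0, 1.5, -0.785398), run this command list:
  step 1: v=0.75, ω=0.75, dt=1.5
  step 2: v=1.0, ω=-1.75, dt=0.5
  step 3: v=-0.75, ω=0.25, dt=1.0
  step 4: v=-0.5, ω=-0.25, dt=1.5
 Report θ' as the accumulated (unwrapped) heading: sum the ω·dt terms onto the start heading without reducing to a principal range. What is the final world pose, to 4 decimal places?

step 1: θ'=0.3396 (R=1.0000) → pose (1.0402, 1.2642, 0.3396)
step 2: θ'=-0.5354 (R=-0.5714) → pose (1.5221, 1.2169, -0.5354)
step 3: θ'=-0.2854 (R=-3.0000) → pose (0.8362, 1.5153, -0.2854)
step 4: θ'=-0.6604 (R=2.0000) → pose (0.1724, 1.8549, -0.6604)

(0.1724, 1.8549, -0.6604)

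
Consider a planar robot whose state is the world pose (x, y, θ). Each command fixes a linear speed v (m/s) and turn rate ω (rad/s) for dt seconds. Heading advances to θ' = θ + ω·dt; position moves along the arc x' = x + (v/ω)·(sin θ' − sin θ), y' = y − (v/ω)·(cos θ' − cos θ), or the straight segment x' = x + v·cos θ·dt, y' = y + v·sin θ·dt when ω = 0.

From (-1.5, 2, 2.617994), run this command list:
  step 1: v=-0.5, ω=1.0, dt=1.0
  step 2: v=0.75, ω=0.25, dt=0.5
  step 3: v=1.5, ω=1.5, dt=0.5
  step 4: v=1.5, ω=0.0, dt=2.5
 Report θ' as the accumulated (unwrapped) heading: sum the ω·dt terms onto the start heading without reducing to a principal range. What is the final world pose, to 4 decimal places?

(-2.5687, -2.4706, 4.4930)

step 1: θ'=3.6180 (R=-0.5000) → pose (-1.0207, 1.9887, 3.6180)
step 2: θ'=3.7430 (R=3.0000) → pose (-1.3424, 1.7964, 3.7430)
step 3: θ'=4.4930 (R=1.0000) → pose (-1.7526, 1.1895, 4.4930)
step 4: θ'=4.4930 (straight) → pose (-2.5687, -2.4706, 4.4930)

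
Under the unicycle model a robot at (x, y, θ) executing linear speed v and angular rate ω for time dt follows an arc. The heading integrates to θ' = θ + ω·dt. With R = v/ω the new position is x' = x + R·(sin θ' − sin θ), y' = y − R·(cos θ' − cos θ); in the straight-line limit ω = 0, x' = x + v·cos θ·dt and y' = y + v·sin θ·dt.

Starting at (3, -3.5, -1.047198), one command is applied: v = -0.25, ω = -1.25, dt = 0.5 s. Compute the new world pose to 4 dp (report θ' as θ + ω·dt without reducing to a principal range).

(2.9742, -3.3798, -1.6722)

θ' = -1.0472 + -1.25·0.5 = -1.6722
R = v/ω = -0.25/-1.25 = 0.2000
x' = 3 + 0.2000·(sin -1.6722 − sin -1.0472) = 2.9742
y' = -3.5 − 0.2000·(cos -1.6722 − cos -1.0472) = -3.3798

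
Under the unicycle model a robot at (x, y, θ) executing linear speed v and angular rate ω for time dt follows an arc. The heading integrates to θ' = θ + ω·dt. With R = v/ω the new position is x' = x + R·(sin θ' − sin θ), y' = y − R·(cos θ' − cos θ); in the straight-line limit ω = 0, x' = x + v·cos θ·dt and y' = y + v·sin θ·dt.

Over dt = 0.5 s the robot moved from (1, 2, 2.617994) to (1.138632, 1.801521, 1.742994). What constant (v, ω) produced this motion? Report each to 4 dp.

Δθ = 1.742994 − 2.617994 = -0.875000
ω = Δθ/dt = -0.875000/0.5 = -1.7500
R = −Δy/(cos θ' − cos θ) = 0.2857
v = R·ω = 0.2857·-1.7500 = -0.5000

v = -0.5000, ω = -1.7500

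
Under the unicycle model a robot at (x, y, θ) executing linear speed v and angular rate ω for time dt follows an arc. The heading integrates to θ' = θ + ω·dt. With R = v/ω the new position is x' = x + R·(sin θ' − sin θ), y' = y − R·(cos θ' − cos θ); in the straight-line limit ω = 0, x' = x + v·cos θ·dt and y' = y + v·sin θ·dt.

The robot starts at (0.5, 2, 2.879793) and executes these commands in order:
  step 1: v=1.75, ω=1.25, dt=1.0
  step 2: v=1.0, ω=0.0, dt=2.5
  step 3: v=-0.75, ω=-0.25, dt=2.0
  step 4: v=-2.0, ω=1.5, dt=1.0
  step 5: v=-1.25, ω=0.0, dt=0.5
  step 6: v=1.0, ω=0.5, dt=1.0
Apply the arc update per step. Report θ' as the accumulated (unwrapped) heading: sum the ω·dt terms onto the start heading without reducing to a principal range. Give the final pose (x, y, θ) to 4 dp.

step 1: θ'=4.1298 (R=1.4000) → pose (-1.0314, 1.4180, 4.1298)
step 2: θ'=4.1298 (straight) → pose (-2.4069, -0.6696, 4.1298)
step 3: θ'=3.6298 (R=3.0000) → pose (-1.3089, 0.3293, 3.6298)
step 4: θ'=5.1298 (R=-1.3333) → pose (-0.7154, 2.0474, 5.1298)
step 5: θ'=5.1298 (straight) → pose (-0.9688, 2.6188, 5.1298)
step 6: θ'=5.6298 (R=2.0000) → pose (-0.3563, 1.8415, 5.6298)

(-0.3563, 1.8415, 5.6298)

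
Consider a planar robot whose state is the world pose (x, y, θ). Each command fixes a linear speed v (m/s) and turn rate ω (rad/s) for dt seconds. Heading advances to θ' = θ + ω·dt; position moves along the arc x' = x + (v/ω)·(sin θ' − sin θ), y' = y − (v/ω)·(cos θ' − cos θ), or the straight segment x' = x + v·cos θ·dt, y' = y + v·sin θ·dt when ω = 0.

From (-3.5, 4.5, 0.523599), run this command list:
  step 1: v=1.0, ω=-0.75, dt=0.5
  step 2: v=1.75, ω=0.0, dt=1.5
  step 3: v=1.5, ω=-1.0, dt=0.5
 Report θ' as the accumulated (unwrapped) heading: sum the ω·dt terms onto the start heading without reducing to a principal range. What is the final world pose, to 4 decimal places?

step 1: θ'=0.1486 (R=-1.3333) → pose (-3.0307, 4.6639, 0.1486)
step 2: θ'=0.1486 (straight) → pose (-0.4347, 5.0526, 0.1486)
step 3: θ'=-0.3514 (R=-1.5000) → pose (0.3037, 4.9774, -0.3514)

(0.3037, 4.9774, -0.3514)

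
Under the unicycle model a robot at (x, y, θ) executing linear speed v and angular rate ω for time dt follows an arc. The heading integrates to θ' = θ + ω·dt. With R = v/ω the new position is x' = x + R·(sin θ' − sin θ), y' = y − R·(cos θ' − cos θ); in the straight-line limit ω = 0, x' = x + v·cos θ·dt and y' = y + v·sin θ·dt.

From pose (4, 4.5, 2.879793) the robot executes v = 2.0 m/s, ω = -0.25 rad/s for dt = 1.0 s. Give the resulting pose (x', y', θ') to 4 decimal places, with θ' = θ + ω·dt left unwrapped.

θ' = 2.8798 + -0.25·1.0 = 2.6298
R = v/ω = 2.0/-0.25 = -8.0000
x' = 4 + -8.0000·(sin 2.6298 − sin 2.8798) = 2.1526
y' = 4.5 − -8.0000·(cos 2.6298 − cos 2.8798) = 5.2525

(2.1526, 5.2525, 2.6298)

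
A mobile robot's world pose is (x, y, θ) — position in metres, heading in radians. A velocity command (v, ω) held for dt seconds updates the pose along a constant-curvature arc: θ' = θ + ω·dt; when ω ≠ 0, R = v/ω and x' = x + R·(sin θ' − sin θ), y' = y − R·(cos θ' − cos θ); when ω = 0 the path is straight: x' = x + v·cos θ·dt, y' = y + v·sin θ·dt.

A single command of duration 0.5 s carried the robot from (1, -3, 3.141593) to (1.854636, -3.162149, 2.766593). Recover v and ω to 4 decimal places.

v = -1.7500, ω = -0.7500

Δθ = 2.766593 − 3.141593 = -0.375000
ω = Δθ/dt = -0.375000/0.5 = -0.7500
R = Δx/(sin θ' − sin θ) = 2.3333
v = R·ω = 2.3333·-0.7500 = -1.7500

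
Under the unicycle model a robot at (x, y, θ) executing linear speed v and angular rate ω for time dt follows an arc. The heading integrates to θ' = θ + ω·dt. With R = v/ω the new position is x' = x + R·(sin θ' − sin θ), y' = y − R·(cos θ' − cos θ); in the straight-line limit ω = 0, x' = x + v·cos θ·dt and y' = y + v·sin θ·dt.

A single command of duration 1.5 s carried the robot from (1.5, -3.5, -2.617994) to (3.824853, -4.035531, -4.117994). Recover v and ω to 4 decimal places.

v = -1.7500, ω = -1.0000

Δθ = -4.117994 − -2.617994 = -1.500000
ω = Δθ/dt = -1.500000/1.5 = -1.0000
R = Δx/(sin θ' − sin θ) = 1.7500
v = R·ω = 1.7500·-1.0000 = -1.7500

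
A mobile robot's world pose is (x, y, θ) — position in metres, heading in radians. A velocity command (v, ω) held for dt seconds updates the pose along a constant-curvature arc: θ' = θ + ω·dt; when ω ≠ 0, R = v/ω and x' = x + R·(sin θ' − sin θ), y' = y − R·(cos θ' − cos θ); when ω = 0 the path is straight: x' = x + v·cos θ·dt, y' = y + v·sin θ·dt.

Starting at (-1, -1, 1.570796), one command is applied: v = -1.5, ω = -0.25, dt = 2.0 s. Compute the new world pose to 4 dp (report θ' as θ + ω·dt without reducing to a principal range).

θ' = 1.5708 + -0.25·2.0 = 1.0708
R = v/ω = -1.5/-0.25 = 6.0000
x' = -1 + 6.0000·(sin 1.0708 − sin 1.5708) = -1.7345
y' = -1 − 6.0000·(cos 1.0708 − cos 1.5708) = -3.8766

(-1.7345, -3.8766, 1.0708)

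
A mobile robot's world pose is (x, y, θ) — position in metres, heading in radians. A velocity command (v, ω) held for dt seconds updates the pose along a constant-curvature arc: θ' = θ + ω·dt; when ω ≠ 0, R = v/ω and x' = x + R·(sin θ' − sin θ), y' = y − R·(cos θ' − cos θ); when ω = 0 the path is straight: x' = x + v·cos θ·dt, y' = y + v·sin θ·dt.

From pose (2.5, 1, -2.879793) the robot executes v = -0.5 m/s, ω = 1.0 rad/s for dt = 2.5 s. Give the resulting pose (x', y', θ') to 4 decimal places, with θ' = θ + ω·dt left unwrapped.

θ' = -2.8798 + 1.0·2.5 = -0.3798
R = v/ω = -0.5/1.0 = -0.5000
x' = 2.5 + -0.5000·(sin -0.3798 − sin -2.8798) = 2.5560
y' = 1 − -0.5000·(cos -0.3798 − cos -2.8798) = 1.9473

(2.5560, 1.9473, -0.3798)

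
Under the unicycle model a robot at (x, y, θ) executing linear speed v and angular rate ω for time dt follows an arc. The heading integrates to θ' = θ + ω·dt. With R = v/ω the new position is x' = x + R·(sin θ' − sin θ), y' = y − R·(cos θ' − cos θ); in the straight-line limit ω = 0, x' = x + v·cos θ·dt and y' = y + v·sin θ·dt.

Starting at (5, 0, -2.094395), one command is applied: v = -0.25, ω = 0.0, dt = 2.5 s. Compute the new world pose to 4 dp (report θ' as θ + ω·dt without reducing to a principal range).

θ' = -2.0944 + 0.0·2.5 = -2.0944
ω = 0 → straight: x' = 5 + -0.25·cos(-2.0944)·2.5 = 5.3125
y' = 0 + -0.25·sin(-2.0944)·2.5 = 0.5413

(5.3125, 0.5413, -2.0944)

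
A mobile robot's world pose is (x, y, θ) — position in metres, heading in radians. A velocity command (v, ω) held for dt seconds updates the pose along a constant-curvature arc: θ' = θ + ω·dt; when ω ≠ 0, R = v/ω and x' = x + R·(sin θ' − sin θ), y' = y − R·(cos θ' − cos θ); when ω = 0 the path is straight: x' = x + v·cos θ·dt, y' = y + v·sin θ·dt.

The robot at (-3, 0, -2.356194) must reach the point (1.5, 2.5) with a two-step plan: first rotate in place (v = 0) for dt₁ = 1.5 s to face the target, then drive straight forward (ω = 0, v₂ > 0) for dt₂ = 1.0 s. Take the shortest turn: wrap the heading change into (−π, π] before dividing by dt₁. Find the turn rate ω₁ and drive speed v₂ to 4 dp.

heading to target = atan2(2.5−0, 1.5−-3) = 0.5071
Δθ = wrap(0.5071 − -2.3562) = 2.8633; ω₁ = Δθ/dt₁ = 1.9089
distance = √((1.5−-3)² + (2.5−0)²) = 5.1478; v₂ = distance/dt₂ = 5.1478

ω₁ = 1.9089, v₂ = 5.1478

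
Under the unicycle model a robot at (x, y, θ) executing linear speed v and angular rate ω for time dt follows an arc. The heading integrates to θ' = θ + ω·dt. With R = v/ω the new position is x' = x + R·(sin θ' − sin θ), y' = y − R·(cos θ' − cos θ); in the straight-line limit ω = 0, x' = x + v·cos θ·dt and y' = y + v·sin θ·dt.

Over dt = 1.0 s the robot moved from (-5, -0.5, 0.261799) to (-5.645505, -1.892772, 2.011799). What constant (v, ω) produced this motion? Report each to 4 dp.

Δθ = 2.011799 − 0.261799 = 1.750000
ω = Δθ/dt = 1.750000/1.0 = 1.7500
R = −Δy/(cos θ' − cos θ) = -1.0000
v = R·ω = -1.0000·1.7500 = -1.7500

v = -1.7500, ω = 1.7500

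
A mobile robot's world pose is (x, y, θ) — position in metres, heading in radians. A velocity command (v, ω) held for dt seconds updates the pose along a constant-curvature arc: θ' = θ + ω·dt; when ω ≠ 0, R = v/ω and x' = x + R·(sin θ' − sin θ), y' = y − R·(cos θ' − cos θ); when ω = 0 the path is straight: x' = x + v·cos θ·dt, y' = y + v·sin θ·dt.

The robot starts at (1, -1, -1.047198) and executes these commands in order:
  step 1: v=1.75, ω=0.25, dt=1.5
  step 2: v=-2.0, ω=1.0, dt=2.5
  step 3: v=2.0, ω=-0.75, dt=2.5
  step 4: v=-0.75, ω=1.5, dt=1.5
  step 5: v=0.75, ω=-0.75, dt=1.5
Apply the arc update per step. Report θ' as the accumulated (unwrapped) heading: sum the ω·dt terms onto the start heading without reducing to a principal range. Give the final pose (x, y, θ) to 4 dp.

step 1: θ'=-0.6722 (R=7.0000) → pose (2.7032, -2.9772, -0.6722)
step 2: θ'=1.8278 (R=-2.0000) → pose (-0.4765, -5.0505, 1.8278)
step 3: θ'=-0.0472 (R=-2.6667) → pose (2.2284, -1.7089, -0.0472)
step 4: θ'=2.2028 (R=-0.5000) → pose (1.8014, -2.5038, 2.2028)
step 5: θ'=1.0778 (R=-1.0000) → pose (1.7273, -1.4397, 1.0778)

(1.7273, -1.4397, 1.0778)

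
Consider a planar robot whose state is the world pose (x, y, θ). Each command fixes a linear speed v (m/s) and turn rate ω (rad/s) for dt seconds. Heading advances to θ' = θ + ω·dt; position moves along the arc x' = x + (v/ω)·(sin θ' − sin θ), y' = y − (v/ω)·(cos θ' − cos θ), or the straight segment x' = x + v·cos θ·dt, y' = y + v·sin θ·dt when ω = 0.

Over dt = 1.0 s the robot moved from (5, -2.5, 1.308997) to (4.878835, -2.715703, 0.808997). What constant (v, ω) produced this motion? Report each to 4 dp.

v = -0.2500, ω = -0.5000

Δθ = 0.808997 − 1.308997 = -0.500000
ω = Δθ/dt = -0.500000/1.0 = -0.5000
R = −Δy/(cos θ' − cos θ) = 0.5000
v = R·ω = 0.5000·-0.5000 = -0.2500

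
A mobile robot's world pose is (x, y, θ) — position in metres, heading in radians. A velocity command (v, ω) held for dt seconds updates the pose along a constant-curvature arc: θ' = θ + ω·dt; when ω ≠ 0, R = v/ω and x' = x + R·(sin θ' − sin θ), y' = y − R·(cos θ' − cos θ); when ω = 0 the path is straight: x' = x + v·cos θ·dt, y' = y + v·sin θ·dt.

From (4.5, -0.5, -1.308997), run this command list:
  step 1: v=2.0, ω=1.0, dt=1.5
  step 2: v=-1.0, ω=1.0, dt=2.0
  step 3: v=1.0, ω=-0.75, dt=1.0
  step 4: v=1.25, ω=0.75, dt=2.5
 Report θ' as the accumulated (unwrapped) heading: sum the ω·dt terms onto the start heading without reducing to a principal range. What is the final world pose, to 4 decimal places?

step 1: θ'=0.1910 (R=2.0000) → pose (6.8115, -1.9460, 0.1910)
step 2: θ'=2.1910 (R=-1.0000) → pose (6.1876, -3.5090, 2.1910)
step 3: θ'=1.4410 (R=-1.3333) → pose (5.9505, -2.5615, 1.4410)
step 4: θ'=3.3160 (R=1.6667) → pose (4.0087, -0.7044, 3.3160)

(4.0087, -0.7044, 3.3160)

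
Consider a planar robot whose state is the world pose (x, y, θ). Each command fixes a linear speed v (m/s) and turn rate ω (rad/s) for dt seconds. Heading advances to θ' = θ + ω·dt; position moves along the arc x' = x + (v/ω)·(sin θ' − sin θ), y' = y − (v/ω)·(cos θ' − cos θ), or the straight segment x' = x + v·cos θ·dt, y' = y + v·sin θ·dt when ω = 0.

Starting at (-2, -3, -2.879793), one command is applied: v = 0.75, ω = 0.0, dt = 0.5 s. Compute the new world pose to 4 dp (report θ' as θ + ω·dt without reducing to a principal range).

θ' = -2.8798 + 0.0·0.5 = -2.8798
ω = 0 → straight: x' = -2 + 0.75·cos(-2.8798)·0.5 = -2.3622
y' = -3 + 0.75·sin(-2.8798)·0.5 = -3.0971

(-2.3622, -3.0971, -2.8798)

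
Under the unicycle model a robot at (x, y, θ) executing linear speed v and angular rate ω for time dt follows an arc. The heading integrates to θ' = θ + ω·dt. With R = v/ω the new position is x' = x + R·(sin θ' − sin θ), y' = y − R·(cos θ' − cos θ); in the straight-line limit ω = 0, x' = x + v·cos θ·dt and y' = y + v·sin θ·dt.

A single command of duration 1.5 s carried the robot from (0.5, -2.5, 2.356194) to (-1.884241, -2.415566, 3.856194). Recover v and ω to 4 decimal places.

v = 1.7500, ω = 1.0000

Δθ = 3.856194 − 2.356194 = 1.500000
ω = Δθ/dt = 1.500000/1.5 = 1.0000
R = Δx/(sin θ' − sin θ) = 1.7500
v = R·ω = 1.7500·1.0000 = 1.7500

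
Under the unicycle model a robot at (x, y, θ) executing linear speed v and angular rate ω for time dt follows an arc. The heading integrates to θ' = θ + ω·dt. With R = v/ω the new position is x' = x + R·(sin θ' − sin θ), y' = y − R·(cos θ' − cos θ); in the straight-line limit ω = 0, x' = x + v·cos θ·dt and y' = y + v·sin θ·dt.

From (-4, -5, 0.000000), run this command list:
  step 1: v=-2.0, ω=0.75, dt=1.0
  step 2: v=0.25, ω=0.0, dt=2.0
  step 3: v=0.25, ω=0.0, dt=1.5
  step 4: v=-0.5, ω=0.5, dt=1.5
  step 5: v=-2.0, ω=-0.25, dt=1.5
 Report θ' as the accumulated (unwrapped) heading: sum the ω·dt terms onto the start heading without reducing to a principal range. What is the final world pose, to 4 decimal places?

step 1: θ'=0.7500 (R=-2.6667) → pose (-5.8177, -5.7155, 0.7500)
step 2: θ'=0.7500 (straight) → pose (-5.4519, -5.3747, 0.7500)
step 3: θ'=0.7500 (straight) → pose (-5.1775, -5.1191, 0.7500)
step 4: θ'=1.5000 (R=-1.0000) → pose (-5.4933, -5.7800, 1.5000)
step 5: θ'=1.1250 (R=8.0000) → pose (-6.2552, -8.6635, 1.1250)

(-6.2552, -8.6635, 1.1250)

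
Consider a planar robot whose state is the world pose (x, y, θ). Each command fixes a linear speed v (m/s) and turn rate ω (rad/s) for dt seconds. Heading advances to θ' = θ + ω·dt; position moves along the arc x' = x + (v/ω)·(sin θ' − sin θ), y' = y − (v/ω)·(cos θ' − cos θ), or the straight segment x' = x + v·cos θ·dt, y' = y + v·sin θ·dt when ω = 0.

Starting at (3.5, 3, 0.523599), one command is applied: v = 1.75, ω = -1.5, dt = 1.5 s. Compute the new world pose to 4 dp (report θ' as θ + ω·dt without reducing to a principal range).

(5.2359, 1.8088, -1.7264)

θ' = 0.5236 + -1.5·1.5 = -1.7264
R = v/ω = 1.75/-1.5 = -1.1667
x' = 3.5 + -1.1667·(sin -1.7264 − sin 0.5236) = 5.2359
y' = 3 − -1.1667·(cos -1.7264 − cos 0.5236) = 1.8088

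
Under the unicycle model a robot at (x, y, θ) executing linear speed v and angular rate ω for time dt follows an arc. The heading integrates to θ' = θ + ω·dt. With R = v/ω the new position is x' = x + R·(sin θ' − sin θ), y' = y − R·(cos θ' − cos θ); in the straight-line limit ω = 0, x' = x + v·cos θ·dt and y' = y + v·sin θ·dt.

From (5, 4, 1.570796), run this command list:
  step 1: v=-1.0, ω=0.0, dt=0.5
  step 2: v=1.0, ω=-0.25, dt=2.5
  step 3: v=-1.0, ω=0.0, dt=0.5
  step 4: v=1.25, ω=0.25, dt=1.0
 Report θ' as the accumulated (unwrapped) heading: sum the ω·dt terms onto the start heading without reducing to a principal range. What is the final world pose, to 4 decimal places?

step 1: θ'=1.5708 (straight) → pose (5.0000, 3.5000, 1.5708)
step 2: θ'=0.9458 (R=-4.0000) → pose (5.7561, 5.8404, 0.9458)
step 3: θ'=0.9458 (straight) → pose (5.4636, 5.4349, 0.9458)
step 4: θ'=1.1958 (R=5.0000) → pose (6.0613, 6.5290, 1.1958)

(6.0613, 6.5290, 1.1958)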